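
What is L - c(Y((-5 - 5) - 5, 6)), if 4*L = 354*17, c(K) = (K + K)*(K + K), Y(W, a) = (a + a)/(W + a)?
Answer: 26953/18 ≈ 1497.4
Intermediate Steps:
Y(W, a) = 2*a/(W + a) (Y(W, a) = (2*a)/(W + a) = 2*a/(W + a))
c(K) = 4*K² (c(K) = (2*K)*(2*K) = 4*K²)
L = 3009/2 (L = (354*17)/4 = (¼)*6018 = 3009/2 ≈ 1504.5)
L - c(Y((-5 - 5) - 5, 6)) = 3009/2 - 4*(2*6/(((-5 - 5) - 5) + 6))² = 3009/2 - 4*(2*6/((-10 - 5) + 6))² = 3009/2 - 4*(2*6/(-15 + 6))² = 3009/2 - 4*(2*6/(-9))² = 3009/2 - 4*(2*6*(-⅑))² = 3009/2 - 4*(-4/3)² = 3009/2 - 4*16/9 = 3009/2 - 1*64/9 = 3009/2 - 64/9 = 26953/18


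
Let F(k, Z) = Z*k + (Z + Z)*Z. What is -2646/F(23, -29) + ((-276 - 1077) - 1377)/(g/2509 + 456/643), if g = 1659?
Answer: -213151785616/106857315 ≈ -1994.7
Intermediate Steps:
F(k, Z) = 2*Z² + Z*k (F(k, Z) = Z*k + (2*Z)*Z = Z*k + 2*Z² = 2*Z² + Z*k)
-2646/F(23, -29) + ((-276 - 1077) - 1377)/(g/2509 + 456/643) = -2646*(-1/(29*(23 + 2*(-29)))) + ((-276 - 1077) - 1377)/(1659/2509 + 456/643) = -2646*(-1/(29*(23 - 58))) + (-1353 - 1377)/(1659*(1/2509) + 456*(1/643)) = -2646/((-29*(-35))) - 2730/(1659/2509 + 456/643) = -2646/1015 - 2730/2210841/1613287 = -2646*1/1015 - 2730*1613287/2210841 = -378/145 - 1468091170/736947 = -213151785616/106857315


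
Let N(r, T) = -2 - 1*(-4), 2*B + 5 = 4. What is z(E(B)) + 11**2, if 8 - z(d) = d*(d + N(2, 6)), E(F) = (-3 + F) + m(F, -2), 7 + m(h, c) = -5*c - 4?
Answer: 471/4 ≈ 117.75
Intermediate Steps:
B = -1/2 (B = -5/2 + (1/2)*4 = -5/2 + 2 = -1/2 ≈ -0.50000)
m(h, c) = -11 - 5*c (m(h, c) = -7 + (-5*c - 4) = -7 + (-4 - 5*c) = -11 - 5*c)
N(r, T) = 2 (N(r, T) = -2 + 4 = 2)
E(F) = -4 + F (E(F) = (-3 + F) + (-11 - 5*(-2)) = (-3 + F) + (-11 + 10) = (-3 + F) - 1 = -4 + F)
z(d) = 8 - d*(2 + d) (z(d) = 8 - d*(d + 2) = 8 - d*(2 + d))
z(E(B)) + 11**2 = (8 - (-4 - 1/2)**2 - 2*(-4 - 1/2)) + 11**2 = (8 - (-9/2)**2 - 2*(-9/2)) + 121 = (8 - 1*81/4 + 9) + 121 = (8 - 81/4 + 9) + 121 = -13/4 + 121 = 471/4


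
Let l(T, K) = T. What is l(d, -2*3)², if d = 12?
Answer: 144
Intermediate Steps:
l(d, -2*3)² = 12² = 144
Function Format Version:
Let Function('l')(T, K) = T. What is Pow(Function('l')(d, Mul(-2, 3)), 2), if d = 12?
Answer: 144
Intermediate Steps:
Pow(Function('l')(d, Mul(-2, 3)), 2) = Pow(12, 2) = 144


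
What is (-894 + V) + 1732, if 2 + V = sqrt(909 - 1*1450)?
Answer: 836 + I*sqrt(541) ≈ 836.0 + 23.259*I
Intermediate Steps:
V = -2 + I*sqrt(541) (V = -2 + sqrt(909 - 1*1450) = -2 + sqrt(909 - 1450) = -2 + sqrt(-541) = -2 + I*sqrt(541) ≈ -2.0 + 23.259*I)
(-894 + V) + 1732 = (-894 + (-2 + I*sqrt(541))) + 1732 = (-896 + I*sqrt(541)) + 1732 = 836 + I*sqrt(541)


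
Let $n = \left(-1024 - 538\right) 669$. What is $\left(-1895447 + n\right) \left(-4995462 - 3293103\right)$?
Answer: $24371903740125$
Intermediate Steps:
$n = -1044978$ ($n = \left(-1562\right) 669 = -1044978$)
$\left(-1895447 + n\right) \left(-4995462 - 3293103\right) = \left(-1895447 - 1044978\right) \left(-4995462 - 3293103\right) = \left(-2940425\right) \left(-8288565\right) = 24371903740125$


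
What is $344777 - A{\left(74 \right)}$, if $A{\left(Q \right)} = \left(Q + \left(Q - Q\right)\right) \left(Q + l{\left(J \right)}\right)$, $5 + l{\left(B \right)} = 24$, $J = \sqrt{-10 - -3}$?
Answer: $337895$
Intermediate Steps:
$J = i \sqrt{7}$ ($J = \sqrt{-10 + 3} = \sqrt{-7} = i \sqrt{7} \approx 2.6458 i$)
$l{\left(B \right)} = 19$ ($l{\left(B \right)} = -5 + 24 = 19$)
$A{\left(Q \right)} = Q \left(19 + Q\right)$ ($A{\left(Q \right)} = \left(Q + \left(Q - Q\right)\right) \left(Q + 19\right) = \left(Q + 0\right) \left(19 + Q\right) = Q \left(19 + Q\right)$)
$344777 - A{\left(74 \right)} = 344777 - 74 \left(19 + 74\right) = 344777 - 74 \cdot 93 = 344777 - 6882 = 337895$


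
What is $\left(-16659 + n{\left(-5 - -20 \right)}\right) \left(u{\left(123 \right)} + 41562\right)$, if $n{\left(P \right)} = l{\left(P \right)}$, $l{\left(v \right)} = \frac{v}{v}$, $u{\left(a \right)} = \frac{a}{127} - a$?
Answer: $- \frac{87668988408}{127} \approx -6.9031 \cdot 10^{8}$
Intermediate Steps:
$u{\left(a \right)} = - \frac{126 a}{127}$ ($u{\left(a \right)} = a \frac{1}{127} - a = \frac{a}{127} - a = - \frac{126 a}{127}$)
$l{\left(v \right)} = 1$
$n{\left(P \right)} = 1$
$\left(-16659 + n{\left(-5 - -20 \right)}\right) \left(u{\left(123 \right)} + 41562\right) = \left(-16659 + 1\right) \left(\left(- \frac{126}{127}\right) 123 + 41562\right) = - 16658 \left(- \frac{15498}{127} + 41562\right) = \left(-16658\right) \frac{5262876}{127} = - \frac{87668988408}{127}$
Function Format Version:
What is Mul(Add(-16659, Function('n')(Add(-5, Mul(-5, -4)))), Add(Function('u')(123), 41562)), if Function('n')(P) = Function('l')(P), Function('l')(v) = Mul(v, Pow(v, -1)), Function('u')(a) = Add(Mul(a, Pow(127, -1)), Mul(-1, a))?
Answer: Rational(-87668988408, 127) ≈ -6.9031e+8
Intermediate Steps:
Function('u')(a) = Mul(Rational(-126, 127), a) (Function('u')(a) = Add(Mul(a, Rational(1, 127)), Mul(-1, a)) = Add(Mul(Rational(1, 127), a), Mul(-1, a)) = Mul(Rational(-126, 127), a))
Function('l')(v) = 1
Function('n')(P) = 1
Mul(Add(-16659, Function('n')(Add(-5, Mul(-5, -4)))), Add(Function('u')(123), 41562)) = Mul(Add(-16659, 1), Add(Mul(Rational(-126, 127), 123), 41562)) = Mul(-16658, Add(Rational(-15498, 127), 41562)) = Mul(-16658, Rational(5262876, 127)) = Rational(-87668988408, 127)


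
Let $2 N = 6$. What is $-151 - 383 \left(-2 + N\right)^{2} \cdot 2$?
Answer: $-917$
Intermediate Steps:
$N = 3$ ($N = \frac{1}{2} \cdot 6 = 3$)
$-151 - 383 \left(-2 + N\right)^{2} \cdot 2 = -151 - 383 \left(-2 + 3\right)^{2} \cdot 2 = -151 - 383 \cdot 1^{2} \cdot 2 = -151 - 383 \cdot 1 \cdot 2 = -151 - 766 = -917$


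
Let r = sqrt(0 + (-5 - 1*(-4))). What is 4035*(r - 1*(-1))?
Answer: 4035 + 4035*I ≈ 4035.0 + 4035.0*I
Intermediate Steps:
r = I (r = sqrt(0 + (-5 + 4)) = sqrt(0 - 1) = sqrt(-1) = I ≈ 1.0*I)
4035*(r - 1*(-1)) = 4035*(I - 1*(-1)) = 4035*(I + 1) = 4035*(1 + I) = 4035 + 4035*I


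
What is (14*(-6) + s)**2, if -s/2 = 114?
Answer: 97344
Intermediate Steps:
s = -228 (s = -2*114 = -228)
(14*(-6) + s)**2 = (14*(-6) - 228)**2 = (-84 - 228)**2 = (-312)**2 = 97344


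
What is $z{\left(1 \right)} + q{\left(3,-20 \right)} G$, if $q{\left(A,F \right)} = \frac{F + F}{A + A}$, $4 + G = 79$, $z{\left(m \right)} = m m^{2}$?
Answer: $-499$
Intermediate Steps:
$z{\left(m \right)} = m^{3}$
$G = 75$ ($G = -4 + 79 = 75$)
$q{\left(A,F \right)} = \frac{F}{A}$ ($q{\left(A,F \right)} = \frac{2 F}{2 A} = 2 F \frac{1}{2 A} = \frac{F}{A}$)
$z{\left(1 \right)} + q{\left(3,-20 \right)} G = 1^{3} + - \frac{20}{3} \cdot 75 = 1 + \left(-20\right) \frac{1}{3} \cdot 75 = 1 - 500 = -499$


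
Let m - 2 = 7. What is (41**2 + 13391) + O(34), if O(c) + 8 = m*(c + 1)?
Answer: 15379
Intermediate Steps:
m = 9 (m = 2 + 7 = 9)
O(c) = 1 + 9*c (O(c) = -8 + 9*(c + 1) = -8 + 9*(1 + c) = -8 + (9 + 9*c) = 1 + 9*c)
(41**2 + 13391) + O(34) = (41**2 + 13391) + (1 + 9*34) = (1681 + 13391) + (1 + 306) = 15072 + 307 = 15379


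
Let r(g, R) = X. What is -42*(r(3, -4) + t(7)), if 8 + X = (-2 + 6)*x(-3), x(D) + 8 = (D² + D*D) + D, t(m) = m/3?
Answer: -938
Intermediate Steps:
t(m) = m/3 (t(m) = m*(⅓) = m/3)
x(D) = -8 + D + 2*D² (x(D) = -8 + ((D² + D*D) + D) = -8 + ((D² + D²) + D) = -8 + (2*D² + D) = -8 + (D + 2*D²) = -8 + D + 2*D²)
X = 20 (X = -8 + (-2 + 6)*(-8 - 3 + 2*(-3)²) = -8 + 4*(-8 - 3 + 2*9) = -8 + 4*(-8 - 3 + 18) = -8 + 4*7 = -8 + 28 = 20)
r(g, R) = 20
-42*(r(3, -4) + t(7)) = -42*(20 + (⅓)*7) = -42*(20 + 7/3) = -42*67/3 = -938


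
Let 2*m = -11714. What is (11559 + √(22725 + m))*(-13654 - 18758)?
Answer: -374650308 - 64824*√4217 ≈ -3.7886e+8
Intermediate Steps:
m = -5857 (m = (½)*(-11714) = -5857)
(11559 + √(22725 + m))*(-13654 - 18758) = (11559 + √(22725 - 5857))*(-13654 - 18758) = (11559 + √16868)*(-32412) = (11559 + 2*√4217)*(-32412) = -374650308 - 64824*√4217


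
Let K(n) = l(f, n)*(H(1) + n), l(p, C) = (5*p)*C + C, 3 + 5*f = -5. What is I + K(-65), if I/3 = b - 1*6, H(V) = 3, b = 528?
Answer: -26644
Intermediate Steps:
f = -8/5 (f = -3/5 + (1/5)*(-5) = -3/5 - 1 = -8/5 ≈ -1.6000)
l(p, C) = C + 5*C*p (l(p, C) = 5*C*p + C = C + 5*C*p)
K(n) = -7*n*(3 + n) (K(n) = (n*(1 + 5*(-8/5)))*(3 + n) = (n*(1 - 8))*(3 + n) = (n*(-7))*(3 + n) = (-7*n)*(3 + n) = -7*n*(3 + n))
I = 1566 (I = 3*(528 - 1*6) = 3*(528 - 6) = 3*522 = 1566)
I + K(-65) = 1566 - 7*(-65)*(3 - 65) = 1566 - 7*(-65)*(-62) = 1566 - 28210 = -26644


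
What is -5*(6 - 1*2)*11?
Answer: -220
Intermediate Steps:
-5*(6 - 1*2)*11 = -5*(6 - 2)*11 = -5*4*11 = -20*11 = -220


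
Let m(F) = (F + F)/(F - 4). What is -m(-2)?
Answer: -⅔ ≈ -0.66667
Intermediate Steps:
m(F) = 2*F/(-4 + F) (m(F) = (2*F)/(-4 + F) = 2*F/(-4 + F))
-m(-2) = -2*(-2)/(-4 - 2) = -2*(-2)/(-6) = -2*(-2)*(-1)/6 = -1*⅔ = -⅔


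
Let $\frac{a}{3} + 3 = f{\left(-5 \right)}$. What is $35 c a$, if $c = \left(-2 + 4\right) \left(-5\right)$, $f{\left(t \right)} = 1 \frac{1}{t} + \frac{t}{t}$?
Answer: $2310$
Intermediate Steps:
$f{\left(t \right)} = 1 + \frac{1}{t}$ ($f{\left(t \right)} = \frac{1}{t} + 1 = 1 + \frac{1}{t}$)
$a = - \frac{33}{5}$ ($a = -9 + 3 \frac{1 - 5}{-5} = -9 + 3 \left(\left(- \frac{1}{5}\right) \left(-4\right)\right) = -9 + 3 \cdot \frac{4}{5} = -9 + \frac{12}{5} = - \frac{33}{5} \approx -6.6$)
$c = -10$ ($c = 2 \left(-5\right) = -10$)
$35 c a = 35 \left(-10\right) \left(- \frac{33}{5}\right) = \left(-350\right) \left(- \frac{33}{5}\right) = 2310$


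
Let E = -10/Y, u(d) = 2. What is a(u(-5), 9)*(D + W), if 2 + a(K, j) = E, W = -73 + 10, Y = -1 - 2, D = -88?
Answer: -604/3 ≈ -201.33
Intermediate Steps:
Y = -3
W = -63
E = 10/3 (E = -10/(-3) = -10*(-⅓) = 10/3 ≈ 3.3333)
a(K, j) = 4/3 (a(K, j) = -2 + 10/3 = 4/3)
a(u(-5), 9)*(D + W) = 4*(-88 - 63)/3 = (4/3)*(-151) = -604/3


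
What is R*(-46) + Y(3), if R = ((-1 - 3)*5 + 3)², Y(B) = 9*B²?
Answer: -13213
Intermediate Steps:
R = 289 (R = (-4*5 + 3)² = (-20 + 3)² = (-17)² = 289)
R*(-46) + Y(3) = 289*(-46) + 9*3² = -13294 + 9*9 = -13294 + 81 = -13213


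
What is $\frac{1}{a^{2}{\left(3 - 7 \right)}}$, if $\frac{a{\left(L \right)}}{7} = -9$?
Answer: $\frac{1}{3969} \approx 0.00025195$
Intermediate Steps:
$a{\left(L \right)} = -63$ ($a{\left(L \right)} = 7 \left(-9\right) = -63$)
$\frac{1}{a^{2}{\left(3 - 7 \right)}} = \frac{1}{\left(-63\right)^{2}} = \frac{1}{3969}$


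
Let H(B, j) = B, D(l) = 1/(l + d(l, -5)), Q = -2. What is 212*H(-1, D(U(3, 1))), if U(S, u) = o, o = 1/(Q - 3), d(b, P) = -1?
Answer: -212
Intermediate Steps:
o = -⅕ (o = 1/(-2 - 3) = 1/(-5) = -⅕ ≈ -0.20000)
U(S, u) = -⅕
D(l) = 1/(-1 + l) (D(l) = 1/(l - 1) = 1/(-1 + l))
212*H(-1, D(U(3, 1))) = 212*(-1) = -212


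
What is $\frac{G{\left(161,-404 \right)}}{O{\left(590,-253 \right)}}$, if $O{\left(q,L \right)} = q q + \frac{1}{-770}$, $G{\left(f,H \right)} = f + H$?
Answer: $- \frac{187110}{268036999} \approx -0.00069808$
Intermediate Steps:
$G{\left(f,H \right)} = H + f$
$O{\left(q,L \right)} = - \frac{1}{770} + q^{2}$ ($O{\left(q,L \right)} = q^{2} - \frac{1}{770} = - \frac{1}{770} + q^{2}$)
$\frac{G{\left(161,-404 \right)}}{O{\left(590,-253 \right)}} = \frac{-404 + 161}{- \frac{1}{770} + 590^{2}} = - \frac{243}{- \frac{1}{770} + 348100} = - \frac{243}{\frac{268036999}{770}} = \left(-243\right) \frac{770}{268036999} = - \frac{187110}{268036999}$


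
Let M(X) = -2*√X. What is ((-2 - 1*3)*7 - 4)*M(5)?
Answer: 78*√5 ≈ 174.41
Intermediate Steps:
((-2 - 1*3)*7 - 4)*M(5) = ((-2 - 1*3)*7 - 4)*(-2*√5) = ((-2 - 3)*7 - 4)*(-2*√5) = (-5*7 - 4)*(-2*√5) = (-35 - 4)*(-2*√5) = -(-78)*√5 = 78*√5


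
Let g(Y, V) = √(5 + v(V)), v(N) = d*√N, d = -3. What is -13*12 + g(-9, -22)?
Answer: -156 + √(5 - 3*I*√22) ≈ -152.84 - 2.2286*I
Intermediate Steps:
v(N) = -3*√N
g(Y, V) = √(5 - 3*√V)
-13*12 + g(-9, -22) = -13*12 + √(5 - 3*I*√22) = -156 + √(5 - 3*I*√22)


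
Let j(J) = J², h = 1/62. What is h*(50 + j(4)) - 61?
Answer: -1858/31 ≈ -59.935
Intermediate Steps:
h = 1/62 ≈ 0.016129
h*(50 + j(4)) - 61 = (50 + 4²)/62 - 61 = (50 + 16)/62 - 61 = (1/62)*66 - 61 = 33/31 - 61 = -1858/31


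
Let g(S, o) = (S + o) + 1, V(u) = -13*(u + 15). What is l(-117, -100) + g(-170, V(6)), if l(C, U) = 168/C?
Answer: -17294/39 ≈ -443.44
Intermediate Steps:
V(u) = -195 - 13*u (V(u) = -13*(15 + u) = -195 - 13*u)
g(S, o) = 1 + S + o
l(-117, -100) + g(-170, V(6)) = 168/(-117) + (1 - 170 + (-195 - 13*6)) = 168*(-1/117) + (1 - 170 + (-195 - 78)) = -56/39 + (1 - 170 - 273) = -56/39 - 442 = -17294/39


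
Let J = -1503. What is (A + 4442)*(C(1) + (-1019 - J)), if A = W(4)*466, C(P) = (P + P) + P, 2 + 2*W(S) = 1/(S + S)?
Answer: 15603967/8 ≈ 1.9505e+6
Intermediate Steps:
W(S) = -1 + 1/(4*S) (W(S) = -1 + 1/(2*(S + S)) = -1 + 1/(2*((2*S))) = -1 + (1/(2*S))/2 = -1 + 1/(4*S))
C(P) = 3*P (C(P) = 2*P + P = 3*P)
A = -3495/8 (A = ((¼ - 1*4)/4)*466 = ((¼ - 4)/4)*466 = ((¼)*(-15/4))*466 = -15/16*466 = -3495/8 ≈ -436.88)
(A + 4442)*(C(1) + (-1019 - J)) = (-3495/8 + 4442)*(3*1 + (-1019 - 1*(-1503))) = 32041*(3 + (-1019 + 1503))/8 = 32041*(3 + 484)/8 = (32041/8)*487 = 15603967/8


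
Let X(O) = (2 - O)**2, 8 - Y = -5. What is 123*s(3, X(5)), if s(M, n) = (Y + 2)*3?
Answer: 5535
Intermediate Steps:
Y = 13 (Y = 8 - 1*(-5) = 8 + 5 = 13)
s(M, n) = 45 (s(M, n) = (13 + 2)*3 = 15*3 = 45)
123*s(3, X(5)) = 123*45 = 5535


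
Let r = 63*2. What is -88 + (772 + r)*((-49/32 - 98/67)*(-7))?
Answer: 20080581/1072 ≈ 18732.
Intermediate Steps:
r = 126
-88 + (772 + r)*((-49/32 - 98/67)*(-7)) = -88 + (772 + 126)*((-49/32 - 98/67)*(-7)) = -88 + 898*((-49*1/32 - 98*1/67)*(-7)) = -88 + 898*((-49/32 - 98/67)*(-7)) = -88 + 898*(-6419/2144*(-7)) = -88 + 898*(44933/2144) = -88 + 20174917/1072 = 20080581/1072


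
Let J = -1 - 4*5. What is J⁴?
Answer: 194481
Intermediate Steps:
J = -21 (J = -1 - 20 = -21)
J⁴ = (-21)⁴ = 194481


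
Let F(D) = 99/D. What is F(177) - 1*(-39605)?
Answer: 2336728/59 ≈ 39606.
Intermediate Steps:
F(177) - 1*(-39605) = 99/177 - 1*(-39605) = 99*(1/177) + 39605 = 33/59 + 39605 = 2336728/59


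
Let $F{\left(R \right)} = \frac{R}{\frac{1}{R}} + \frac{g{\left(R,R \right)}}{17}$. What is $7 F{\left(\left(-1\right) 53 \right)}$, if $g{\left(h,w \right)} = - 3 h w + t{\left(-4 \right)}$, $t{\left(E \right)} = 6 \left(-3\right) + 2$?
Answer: $\frac{275170}{17} \approx 16186.0$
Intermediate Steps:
$t{\left(E \right)} = -16$ ($t{\left(E \right)} = -18 + 2 = -16$)
$g{\left(h,w \right)} = -16 - 3 h w$ ($g{\left(h,w \right)} = - 3 h w - 16 = -16 - 3 h w$)
$F{\left(R \right)} = - \frac{16}{17} + \frac{14 R^{2}}{17}$ ($F{\left(R \right)} = \frac{R}{\frac{1}{R}} + \frac{-16 - 3 R R}{17} = R R + \left(-16 - 3 R^{2}\right) \frac{1}{17} = R^{2} - \left(\frac{16}{17} + \frac{3 R^{2}}{17}\right) = - \frac{16}{17} + \frac{14 R^{2}}{17}$)
$7 F{\left(\left(-1\right) 53 \right)} = 7 \left(- \frac{16}{17} + \frac{14 \left(\left(-1\right) 53\right)^{2}}{17}\right) = 7 \left(- \frac{16}{17} + \frac{14 \left(-53\right)^{2}}{17}\right) = 7 \left(- \frac{16}{17} + \frac{14}{17} \cdot 2809\right) = 7 \left(- \frac{16}{17} + \frac{39326}{17}\right) = 7 \cdot \frac{39310}{17} = \frac{275170}{17}$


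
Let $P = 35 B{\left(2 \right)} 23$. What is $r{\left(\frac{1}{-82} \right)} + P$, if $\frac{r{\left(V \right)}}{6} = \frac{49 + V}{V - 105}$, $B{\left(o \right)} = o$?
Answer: $\frac{13839608}{8611} \approx 1607.2$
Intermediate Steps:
$r{\left(V \right)} = \frac{6 \left(49 + V\right)}{-105 + V}$ ($r{\left(V \right)} = 6 \frac{49 + V}{V - 105} = 6 \frac{49 + V}{-105 + V} = \frac{6 \left(49 + V\right)}{-105 + V}$)
$P = 1610$ ($P = 35 \cdot 2 \cdot 23 = 70 \cdot 23 = 1610$)
$r{\left(\frac{1}{-82} \right)} + P = \frac{6 \left(49 + \frac{1}{-82}\right)}{-105 + \frac{1}{-82}} + 1610 = \frac{6 \left(49 - \frac{1}{82}\right)}{-105 - \frac{1}{82}} + 1610 = 6 \frac{1}{- \frac{8611}{82}} \cdot \frac{4017}{82} + 1610 = 6 \left(- \frac{82}{8611}\right) \frac{4017}{82} + 1610 = - \frac{24102}{8611} + 1610 = \frac{13839608}{8611}$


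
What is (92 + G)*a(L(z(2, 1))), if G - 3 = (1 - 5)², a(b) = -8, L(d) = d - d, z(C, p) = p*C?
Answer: -888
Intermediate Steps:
z(C, p) = C*p
L(d) = 0
G = 19 (G = 3 + (1 - 5)² = 3 + (-4)² = 3 + 16 = 19)
(92 + G)*a(L(z(2, 1))) = (92 + 19)*(-8) = 111*(-8) = -888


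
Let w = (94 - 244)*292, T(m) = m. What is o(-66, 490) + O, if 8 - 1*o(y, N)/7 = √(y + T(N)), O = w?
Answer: -43744 - 14*√106 ≈ -43888.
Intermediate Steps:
w = -43800 (w = -150*292 = -43800)
O = -43800
o(y, N) = 56 - 7*√(N + y) (o(y, N) = 56 - 7*√(y + N) = 56 - 7*√(N + y))
o(-66, 490) + O = (56 - 7*√(490 - 66)) - 43800 = (56 - 14*√106) - 43800 = -43744 - 14*√106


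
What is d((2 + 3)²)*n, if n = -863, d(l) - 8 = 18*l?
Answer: -395254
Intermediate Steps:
d(l) = 8 + 18*l
d((2 + 3)²)*n = (8 + 18*(2 + 3)²)*(-863) = (8 + 18*5²)*(-863) = (8 + 18*25)*(-863) = (8 + 450)*(-863) = 458*(-863) = -395254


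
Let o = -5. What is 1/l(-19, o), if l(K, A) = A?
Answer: -⅕ ≈ -0.20000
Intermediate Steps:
1/l(-19, o) = 1/(-5) = -⅕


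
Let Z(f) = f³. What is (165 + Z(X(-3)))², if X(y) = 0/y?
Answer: 27225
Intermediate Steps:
X(y) = 0
(165 + Z(X(-3)))² = (165 + 0³)² = (165 + 0)² = 165² = 27225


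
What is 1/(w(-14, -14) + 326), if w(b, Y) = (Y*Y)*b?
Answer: -1/2418 ≈ -0.00041356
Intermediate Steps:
w(b, Y) = b*Y**2 (w(b, Y) = Y**2*b = b*Y**2)
1/(w(-14, -14) + 326) = 1/(-14*(-14)**2 + 326) = 1/(-14*196 + 326) = 1/(-2744 + 326) = 1/(-2418) = -1/2418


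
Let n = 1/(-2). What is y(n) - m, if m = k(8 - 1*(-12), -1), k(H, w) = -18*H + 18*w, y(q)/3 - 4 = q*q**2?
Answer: 3117/8 ≈ 389.63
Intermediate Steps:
n = -1/2 ≈ -0.50000
y(q) = 12 + 3*q**3 (y(q) = 12 + 3*(q*q**2) = 12 + 3*q**3)
m = -378 (m = -18*(8 - 1*(-12)) + 18*(-1) = -18*(8 + 12) - 18 = -18*20 - 18 = -360 - 18 = -378)
y(n) - m = (12 + 3*(-1/2)**3) - 1*(-378) = (12 + 3*(-1/8)) + 378 = (12 - 3/8) + 378 = 93/8 + 378 = 3117/8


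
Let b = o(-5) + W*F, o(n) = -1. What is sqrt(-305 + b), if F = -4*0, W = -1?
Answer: 3*I*sqrt(34) ≈ 17.493*I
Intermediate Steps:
F = 0
b = -1 (b = -1 - 1*0 = -1 + 0 = -1)
sqrt(-305 + b) = sqrt(-305 - 1) = sqrt(-306) = 3*I*sqrt(34)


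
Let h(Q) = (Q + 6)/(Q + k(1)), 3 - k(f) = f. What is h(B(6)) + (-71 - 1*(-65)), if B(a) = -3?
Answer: -9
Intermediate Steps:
k(f) = 3 - f
h(Q) = (6 + Q)/(2 + Q) (h(Q) = (Q + 6)/(Q + (3 - 1*1)) = (6 + Q)/(Q + (3 - 1)) = (6 + Q)/(Q + 2) = (6 + Q)/(2 + Q))
h(B(6)) + (-71 - 1*(-65)) = (6 - 3)/(2 - 3) + (-71 - 1*(-65)) = 3/(-1) + (-71 + 65) = -1*3 - 6 = -3 - 6 = -9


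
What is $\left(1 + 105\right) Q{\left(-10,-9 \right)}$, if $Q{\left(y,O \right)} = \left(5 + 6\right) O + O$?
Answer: $-11448$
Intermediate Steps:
$Q{\left(y,O \right)} = 12 O$ ($Q{\left(y,O \right)} = 11 O + O = 12 O$)
$\left(1 + 105\right) Q{\left(-10,-9 \right)} = \left(1 + 105\right) 12 \left(-9\right) = 106 \left(-108\right) = -11448$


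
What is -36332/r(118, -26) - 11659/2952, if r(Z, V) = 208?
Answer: -6854821/38376 ≈ -178.62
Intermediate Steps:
-36332/r(118, -26) - 11659/2952 = -36332/208 - 11659/2952 = -36332*1/208 - 11659*1/2952 = -9083/52 - 11659/2952 = -6854821/38376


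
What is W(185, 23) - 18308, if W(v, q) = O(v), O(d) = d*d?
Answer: 15917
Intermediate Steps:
O(d) = d²
W(v, q) = v²
W(185, 23) - 18308 = 185² - 18308 = 34225 - 18308 = 15917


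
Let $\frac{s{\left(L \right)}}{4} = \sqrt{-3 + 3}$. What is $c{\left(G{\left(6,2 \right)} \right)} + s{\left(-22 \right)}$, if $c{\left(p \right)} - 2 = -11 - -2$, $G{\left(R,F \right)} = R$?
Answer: $-7$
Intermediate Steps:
$s{\left(L \right)} = 0$ ($s{\left(L \right)} = 4 \sqrt{-3 + 3} = 4 \sqrt{0} = 4 \cdot 0 = 0$)
$c{\left(p \right)} = -7$ ($c{\left(p \right)} = 2 - 9 = -7$)
$c{\left(G{\left(6,2 \right)} \right)} + s{\left(-22 \right)} = -7 + 0 = -7$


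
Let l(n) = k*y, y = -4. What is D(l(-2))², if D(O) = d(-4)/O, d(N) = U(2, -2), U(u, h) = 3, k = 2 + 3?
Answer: 9/400 ≈ 0.022500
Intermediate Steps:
k = 5
d(N) = 3
l(n) = -20 (l(n) = 5*(-4) = -20)
D(O) = 3/O
D(l(-2))² = (3/(-20))² = (3*(-1/20))² = (-3/20)² = 9/400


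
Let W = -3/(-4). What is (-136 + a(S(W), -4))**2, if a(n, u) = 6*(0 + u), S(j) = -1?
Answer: 25600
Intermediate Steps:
W = 3/4 (W = -3*(-1/4) = 3/4 ≈ 0.75000)
a(n, u) = 6*u
(-136 + a(S(W), -4))**2 = (-136 + 6*(-4))**2 = (-136 - 24)**2 = (-160)**2 = 25600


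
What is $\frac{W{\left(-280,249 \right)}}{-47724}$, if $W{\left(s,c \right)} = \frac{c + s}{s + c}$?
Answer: $- \frac{1}{47724} \approx -2.0954 \cdot 10^{-5}$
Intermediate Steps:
$W{\left(s,c \right)} = 1$ ($W{\left(s,c \right)} = \frac{c + s}{c + s} = 1$)
$\frac{W{\left(-280,249 \right)}}{-47724} = 1 \frac{1}{-47724} = 1 \left(- \frac{1}{47724}\right) = - \frac{1}{47724}$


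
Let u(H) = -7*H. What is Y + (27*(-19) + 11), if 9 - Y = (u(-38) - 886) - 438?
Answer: 565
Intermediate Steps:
Y = 1067 (Y = 9 - ((-7*(-38) - 886) - 438) = 9 - ((266 - 886) - 438) = 9 - (-620 - 438) = 9 - 1*(-1058) = 9 + 1058 = 1067)
Y + (27*(-19) + 11) = 1067 + (27*(-19) + 11) = 1067 + (-513 + 11) = 1067 - 502 = 565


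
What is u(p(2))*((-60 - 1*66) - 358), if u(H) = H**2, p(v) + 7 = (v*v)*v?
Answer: -484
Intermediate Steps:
p(v) = -7 + v**3 (p(v) = -7 + (v*v)*v = -7 + v**2*v = -7 + v**3)
u(p(2))*((-60 - 1*66) - 358) = (-7 + 2**3)**2*((-60 - 1*66) - 358) = (-7 + 8)**2*((-60 - 66) - 358) = 1**2*(-126 - 358) = 1*(-484) = -484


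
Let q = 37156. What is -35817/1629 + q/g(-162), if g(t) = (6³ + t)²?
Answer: -1219868/131949 ≈ -9.2450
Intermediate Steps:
g(t) = (216 + t)²
-35817/1629 + q/g(-162) = -35817/1629 + 37156/((216 - 162)²) = -35817*1/1629 + 37156/(54²) = -11939/543 + 37156/2916 = -11939/543 + 37156*(1/2916) = -11939/543 + 9289/729 = -1219868/131949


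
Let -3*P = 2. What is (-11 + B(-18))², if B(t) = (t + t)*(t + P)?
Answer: 436921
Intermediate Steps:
P = -⅔ (P = -⅓*2 = -⅔ ≈ -0.66667)
B(t) = 2*t*(-⅔ + t) (B(t) = (t + t)*(t - ⅔) = (2*t)*(-⅔ + t) = 2*t*(-⅔ + t))
(-11 + B(-18))² = (-11 + (⅔)*(-18)*(-2 + 3*(-18)))² = (-11 + (⅔)*(-18)*(-2 - 54))² = (-11 + (⅔)*(-18)*(-56))² = (-11 + 672)² = 661² = 436921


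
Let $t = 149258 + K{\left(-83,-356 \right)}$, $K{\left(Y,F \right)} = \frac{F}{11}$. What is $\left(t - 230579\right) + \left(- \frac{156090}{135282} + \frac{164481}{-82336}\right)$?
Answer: $- \frac{1661359243039121}{20420727712} \approx -81357.0$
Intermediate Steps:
$K{\left(Y,F \right)} = \frac{F}{11}$ ($K{\left(Y,F \right)} = F \frac{1}{11} = \frac{F}{11}$)
$t = \frac{1641482}{11}$ ($t = 149258 + \frac{1}{11} \left(-356\right) = 149258 - \frac{356}{11} = \frac{1641482}{11} \approx 1.4923 \cdot 10^{5}$)
$\left(t - 230579\right) + \left(- \frac{156090}{135282} + \frac{164481}{-82336}\right) = \left(\frac{1641482}{11} - 230579\right) + \left(- \frac{156090}{135282} + \frac{164481}{-82336}\right) = - \frac{894887}{11} + \left(\left(-156090\right) \frac{1}{135282} + 164481 \left(- \frac{1}{82336}\right)\right) = - \frac{894887}{11} - \frac{5850524147}{1856429792} = - \frac{1661359243039121}{20420727712}$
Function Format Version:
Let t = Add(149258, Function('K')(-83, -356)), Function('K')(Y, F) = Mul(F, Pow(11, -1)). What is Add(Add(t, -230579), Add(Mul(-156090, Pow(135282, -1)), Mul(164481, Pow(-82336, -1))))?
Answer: Rational(-1661359243039121, 20420727712) ≈ -81357.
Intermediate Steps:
Function('K')(Y, F) = Mul(Rational(1, 11), F) (Function('K')(Y, F) = Mul(F, Rational(1, 11)) = Mul(Rational(1, 11), F))
t = Rational(1641482, 11) (t = Add(149258, Mul(Rational(1, 11), -356)) = Add(149258, Rational(-356, 11)) = Rational(1641482, 11) ≈ 1.4923e+5)
Add(Add(t, -230579), Add(Mul(-156090, Pow(135282, -1)), Mul(164481, Pow(-82336, -1)))) = Add(Add(Rational(1641482, 11), -230579), Add(Mul(-156090, Pow(135282, -1)), Mul(164481, Pow(-82336, -1)))) = Add(Rational(-894887, 11), Add(Mul(-156090, Rational(1, 135282)), Mul(164481, Rational(-1, 82336)))) = Add(Rational(-894887, 11), Add(Rational(-26015, 22547), Rational(-164481, 82336))) = Add(Rational(-894887, 11), Rational(-5850524147, 1856429792)) = Rational(-1661359243039121, 20420727712)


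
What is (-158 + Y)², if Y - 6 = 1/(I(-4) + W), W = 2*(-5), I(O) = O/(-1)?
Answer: 833569/36 ≈ 23155.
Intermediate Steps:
I(O) = -O (I(O) = O*(-1) = -O)
W = -10
Y = 35/6 (Y = 6 + 1/(-1*(-4) - 10) = 6 + 1/(4 - 10) = 6 + 1/(-6) = 6 - ⅙ = 35/6 ≈ 5.8333)
(-158 + Y)² = (-158 + 35/6)² = (-913/6)² = 833569/36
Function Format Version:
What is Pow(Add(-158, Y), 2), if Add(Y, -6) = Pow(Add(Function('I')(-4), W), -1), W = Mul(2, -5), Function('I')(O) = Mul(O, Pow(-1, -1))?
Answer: Rational(833569, 36) ≈ 23155.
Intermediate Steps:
Function('I')(O) = Mul(-1, O) (Function('I')(O) = Mul(O, -1) = Mul(-1, O))
W = -10
Y = Rational(35, 6) (Y = Add(6, Pow(Add(Mul(-1, -4), -10), -1)) = Add(6, Pow(Add(4, -10), -1)) = Add(6, Pow(-6, -1)) = Add(6, Rational(-1, 6)) = Rational(35, 6) ≈ 5.8333)
Pow(Add(-158, Y), 2) = Pow(Add(-158, Rational(35, 6)), 2) = Pow(Rational(-913, 6), 2) = Rational(833569, 36)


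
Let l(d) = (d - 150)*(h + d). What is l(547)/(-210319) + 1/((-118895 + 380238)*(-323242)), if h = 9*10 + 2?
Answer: -21430387417954417/17767125315107914 ≈ -1.2062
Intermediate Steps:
h = 92 (h = 90 + 2 = 92)
l(d) = (-150 + d)*(92 + d) (l(d) = (d - 150)*(92 + d) = (-150 + d)*(92 + d))
l(547)/(-210319) + 1/((-118895 + 380238)*(-323242)) = (-13800 + 547**2 - 58*547)/(-210319) + 1/((-118895 + 380238)*(-323242)) = (-13800 + 299209 - 31726)*(-1/210319) - 1/323242/261343 = 253683*(-1/210319) + (1/261343)*(-1/323242) = -253683/210319 - 1/84477034006 = -21430387417954417/17767125315107914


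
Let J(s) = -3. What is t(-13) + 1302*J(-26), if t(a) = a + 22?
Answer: -3897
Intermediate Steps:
t(a) = 22 + a
t(-13) + 1302*J(-26) = (22 - 13) + 1302*(-3) = 9 - 3906 = -3897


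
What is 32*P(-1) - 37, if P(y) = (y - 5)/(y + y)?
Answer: 59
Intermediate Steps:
P(y) = (-5 + y)/(2*y) (P(y) = (-5 + y)/((2*y)) = (-5 + y)*(1/(2*y)) = (-5 + y)/(2*y))
32*P(-1) - 37 = 32*((½)*(-5 - 1)/(-1)) - 37 = 32*((½)*(-1)*(-6)) - 37 = 32*3 - 37 = 96 - 37 = 59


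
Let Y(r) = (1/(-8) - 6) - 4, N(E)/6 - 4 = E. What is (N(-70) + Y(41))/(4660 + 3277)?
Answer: -3249/63496 ≈ -0.051169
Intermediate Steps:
N(E) = 24 + 6*E
Y(r) = -81/8 (Y(r) = (-⅛ - 6) - 4 = -49/8 - 4 = -81/8)
(N(-70) + Y(41))/(4660 + 3277) = ((24 + 6*(-70)) - 81/8)/(4660 + 3277) = ((24 - 420) - 81/8)/7937 = (-396 - 81/8)*(1/7937) = -3249/8*1/7937 = -3249/63496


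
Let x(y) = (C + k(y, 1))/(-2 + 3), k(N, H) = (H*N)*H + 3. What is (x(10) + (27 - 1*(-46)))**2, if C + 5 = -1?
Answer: 6400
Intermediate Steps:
C = -6 (C = -5 - 1 = -6)
k(N, H) = 3 + N*H**2 (k(N, H) = N*H**2 + 3 = 3 + N*H**2)
x(y) = -3 + y (x(y) = (-6 + (3 + y*1**2))/(-2 + 3) = (-6 + (3 + y*1))/1 = (-6 + (3 + y))*1 = (-3 + y)*1 = -3 + y)
(x(10) + (27 - 1*(-46)))**2 = ((-3 + 10) + (27 - 1*(-46)))**2 = (7 + (27 + 46))**2 = (7 + 73)**2 = 80**2 = 6400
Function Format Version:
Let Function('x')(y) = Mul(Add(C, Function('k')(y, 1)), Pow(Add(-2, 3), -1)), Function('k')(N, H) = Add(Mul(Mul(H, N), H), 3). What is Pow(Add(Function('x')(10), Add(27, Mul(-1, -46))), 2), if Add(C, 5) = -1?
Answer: 6400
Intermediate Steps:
C = -6 (C = Add(-5, -1) = -6)
Function('k')(N, H) = Add(3, Mul(N, Pow(H, 2))) (Function('k')(N, H) = Add(Mul(N, Pow(H, 2)), 3) = Add(3, Mul(N, Pow(H, 2))))
Function('x')(y) = Add(-3, y) (Function('x')(y) = Mul(Add(-6, Add(3, Mul(y, Pow(1, 2)))), Pow(Add(-2, 3), -1)) = Mul(Add(-6, Add(3, Mul(y, 1))), Pow(1, -1)) = Mul(Add(-6, Add(3, y)), 1) = Mul(Add(-3, y), 1) = Add(-3, y))
Pow(Add(Function('x')(10), Add(27, Mul(-1, -46))), 2) = Pow(Add(Add(-3, 10), Add(27, Mul(-1, -46))), 2) = Pow(Add(7, Add(27, 46)), 2) = Pow(Add(7, 73), 2) = Pow(80, 2) = 6400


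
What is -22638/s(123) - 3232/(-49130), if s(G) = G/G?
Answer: -556100854/24565 ≈ -22638.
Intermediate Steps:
s(G) = 1
-22638/s(123) - 3232/(-49130) = -22638/1 - 3232/(-49130) = -22638*1 - 3232*(-1/49130) = -22638 + 1616/24565 = -556100854/24565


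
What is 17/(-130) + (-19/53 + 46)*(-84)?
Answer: -26416381/6890 ≈ -3834.0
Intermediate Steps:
17/(-130) + (-19/53 + 46)*(-84) = 17*(-1/130) + (-19*1/53 + 46)*(-84) = -17/130 + (-19/53 + 46)*(-84) = -17/130 + (2419/53)*(-84) = -17/130 - 203196/53 = -26416381/6890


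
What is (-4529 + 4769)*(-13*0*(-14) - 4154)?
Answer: -996960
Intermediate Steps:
(-4529 + 4769)*(-13*0*(-14) - 4154) = 240*(0*(-14) - 4154) = 240*(0 - 4154) = 240*(-4154) = -996960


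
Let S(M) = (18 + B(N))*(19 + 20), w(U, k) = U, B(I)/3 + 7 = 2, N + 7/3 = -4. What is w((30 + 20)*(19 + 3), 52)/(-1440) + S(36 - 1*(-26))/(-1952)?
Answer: -14473/17568 ≈ -0.82383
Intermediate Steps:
N = -19/3 (N = -7/3 - 4 = -19/3 ≈ -6.3333)
B(I) = -15 (B(I) = -21 + 3*2 = -21 + 6 = -15)
S(M) = 117 (S(M) = (18 - 15)*(19 + 20) = 3*39 = 117)
w((30 + 20)*(19 + 3), 52)/(-1440) + S(36 - 1*(-26))/(-1952) = ((30 + 20)*(19 + 3))/(-1440) + 117/(-1952) = (50*22)*(-1/1440) + 117*(-1/1952) = 1100*(-1/1440) - 117/1952 = -55/72 - 117/1952 = -14473/17568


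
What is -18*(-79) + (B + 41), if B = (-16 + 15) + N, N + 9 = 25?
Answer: 1478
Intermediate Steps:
N = 16 (N = -9 + 25 = 16)
B = 15 (B = (-16 + 15) + 16 = -1 + 16 = 15)
-18*(-79) + (B + 41) = -18*(-79) + (15 + 41) = 1422 + 56 = 1478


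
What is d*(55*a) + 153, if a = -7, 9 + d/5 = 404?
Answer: -760222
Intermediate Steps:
d = 1975 (d = -45 + 5*404 = -45 + 2020 = 1975)
d*(55*a) + 153 = 1975*(55*(-7)) + 153 = 1975*(-385) + 153 = -760375 + 153 = -760222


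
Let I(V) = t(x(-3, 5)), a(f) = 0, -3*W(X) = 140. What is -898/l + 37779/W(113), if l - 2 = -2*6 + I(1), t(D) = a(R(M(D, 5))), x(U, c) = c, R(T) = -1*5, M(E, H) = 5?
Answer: -2879/4 ≈ -719.75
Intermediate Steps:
W(X) = -140/3 (W(X) = -⅓*140 = -140/3)
R(T) = -5
t(D) = 0
I(V) = 0
l = -10 (l = 2 + (-2*6 + 0) = 2 + (-12 + 0) = 2 - 12 = -10)
-898/l + 37779/W(113) = -898/(-10) + 37779/(-140/3) = -898*(-⅒) + 37779*(-3/140) = 449/5 - 16191/20 = -2879/4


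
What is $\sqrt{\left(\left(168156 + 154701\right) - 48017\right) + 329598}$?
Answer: $\sqrt{604438} \approx 777.46$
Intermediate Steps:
$\sqrt{\left(\left(168156 + 154701\right) - 48017\right) + 329598} = \sqrt{\left(322857 - 48017\right) + 329598} = \sqrt{274840 + 329598} = \sqrt{604438}$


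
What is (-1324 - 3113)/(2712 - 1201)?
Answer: -4437/1511 ≈ -2.9365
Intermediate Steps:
(-1324 - 3113)/(2712 - 1201) = -4437/1511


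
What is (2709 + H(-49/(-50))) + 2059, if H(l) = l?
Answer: 238449/50 ≈ 4769.0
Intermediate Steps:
(2709 + H(-49/(-50))) + 2059 = (2709 - 49/(-50)) + 2059 = (2709 - 49*(-1/50)) + 2059 = (2709 + 49/50) + 2059 = 135499/50 + 2059 = 238449/50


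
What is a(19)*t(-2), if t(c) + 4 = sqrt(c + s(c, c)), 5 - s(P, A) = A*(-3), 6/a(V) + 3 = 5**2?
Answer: -12/11 + 3*I*sqrt(3)/11 ≈ -1.0909 + 0.47238*I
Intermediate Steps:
a(V) = 3/11 (a(V) = 6/(-3 + 5**2) = 6/(-3 + 25) = 6/22 = 6*(1/22) = 3/11)
s(P, A) = 5 + 3*A (s(P, A) = 5 - A*(-3) = 5 - (-3)*A = 5 + 3*A)
t(c) = -4 + sqrt(5 + 4*c) (t(c) = -4 + sqrt(c + (5 + 3*c)) = -4 + sqrt(5 + 4*c))
a(19)*t(-2) = 3*(-4 + sqrt(5 + 4*(-2)))/11 = 3*(-4 + sqrt(5 - 8))/11 = 3*(-4 + sqrt(-3))/11 = 3*(-4 + I*sqrt(3))/11 = -12/11 + 3*I*sqrt(3)/11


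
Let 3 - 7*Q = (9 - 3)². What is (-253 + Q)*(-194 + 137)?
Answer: 102828/7 ≈ 14690.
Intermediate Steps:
Q = -33/7 (Q = 3/7 - (9 - 3)²/7 = 3/7 - ⅐*6² = 3/7 - ⅐*36 = 3/7 - 36/7 = -33/7 ≈ -4.7143)
(-253 + Q)*(-194 + 137) = (-253 - 33/7)*(-194 + 137) = -1804/7*(-57) = 102828/7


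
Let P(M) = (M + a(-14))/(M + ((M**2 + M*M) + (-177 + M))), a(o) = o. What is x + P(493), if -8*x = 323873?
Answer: -157696026979/3895256 ≈ -40484.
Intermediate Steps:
x = -323873/8 (x = -1/8*323873 = -323873/8 ≈ -40484.)
P(M) = (-14 + M)/(-177 + 2*M + 2*M**2) (P(M) = (M - 14)/(M + ((M**2 + M*M) + (-177 + M))) = (-14 + M)/(M + ((M**2 + M**2) + (-177 + M))) = (-14 + M)/(M + (2*M**2 + (-177 + M))) = (-14 + M)/(M + (-177 + M + 2*M**2)) = (-14 + M)/(-177 + 2*M + 2*M**2))
x + P(493) = -323873/8 + (-14 + 493)/(-177 + 2*493 + 2*493**2) = -323873/8 + 479/(-177 + 986 + 2*243049) = -323873/8 + 479/(-177 + 986 + 486098) = -323873/8 + 479/486907 = -157696026979/3895256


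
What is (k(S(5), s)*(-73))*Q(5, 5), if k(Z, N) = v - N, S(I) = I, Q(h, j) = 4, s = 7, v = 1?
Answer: 1752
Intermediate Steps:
k(Z, N) = 1 - N
(k(S(5), s)*(-73))*Q(5, 5) = ((1 - 1*7)*(-73))*4 = ((1 - 7)*(-73))*4 = -6*(-73)*4 = 438*4 = 1752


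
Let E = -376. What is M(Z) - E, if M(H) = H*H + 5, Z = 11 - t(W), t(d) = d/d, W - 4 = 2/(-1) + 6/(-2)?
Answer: 481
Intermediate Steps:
W = -1 (W = 4 + (2/(-1) + 6/(-2)) = 4 + (2*(-1) + 6*(-½)) = 4 + (-2 - 3) = 4 - 5 = -1)
t(d) = 1
Z = 10 (Z = 11 - 1*1 = 11 - 1 = 10)
M(H) = 5 + H² (M(H) = H² + 5 = 5 + H²)
M(Z) - E = (5 + 10²) - 1*(-376) = (5 + 100) + 376 = 105 + 376 = 481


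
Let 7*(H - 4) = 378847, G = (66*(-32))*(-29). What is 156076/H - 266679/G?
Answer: -1624886009/1105016000 ≈ -1.4705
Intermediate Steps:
G = 61248 (G = -2112*(-29) = 61248)
H = 54125 (H = 4 + (⅐)*378847 = 4 + 54121 = 54125)
156076/H - 266679/G = 156076/54125 - 266679/61248 = 156076*(1/54125) - 266679*1/61248 = 156076/54125 - 88893/20416 = -1624886009/1105016000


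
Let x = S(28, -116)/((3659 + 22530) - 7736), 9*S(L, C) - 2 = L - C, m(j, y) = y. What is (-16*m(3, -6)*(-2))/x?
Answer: -15943392/73 ≈ -2.1840e+5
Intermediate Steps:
S(L, C) = 2/9 - C/9 + L/9 (S(L, C) = 2/9 + (L - C)/9 = 2/9 + (-C/9 + L/9) = 2/9 - C/9 + L/9)
x = 146/166077 (x = (2/9 - ⅑*(-116) + (⅑)*28)/((3659 + 22530) - 7736) = (2/9 + 116/9 + 28/9)/(26189 - 7736) = (146/9)/18453 = (146/9)*(1/18453) = 146/166077 ≈ 0.00087911)
(-16*m(3, -6)*(-2))/x = (-16*(-6)*(-2))/(146/166077) = (96*(-2))*(166077/146) = -192*166077/146 = -15943392/73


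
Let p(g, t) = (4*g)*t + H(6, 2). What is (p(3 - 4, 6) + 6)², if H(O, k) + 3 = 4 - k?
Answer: 361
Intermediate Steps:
H(O, k) = 1 - k (H(O, k) = -3 + (4 - k) = 1 - k)
p(g, t) = -1 + 4*g*t (p(g, t) = (4*g)*t + (1 - 1*2) = 4*g*t + (1 - 2) = 4*g*t - 1 = -1 + 4*g*t)
(p(3 - 4, 6) + 6)² = ((-1 + 4*(3 - 4)*6) + 6)² = ((-1 + 4*(-1)*6) + 6)² = ((-1 - 24) + 6)² = (-25 + 6)² = (-19)² = 361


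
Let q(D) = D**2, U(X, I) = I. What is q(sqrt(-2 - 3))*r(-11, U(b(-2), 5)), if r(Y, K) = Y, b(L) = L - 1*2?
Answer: 55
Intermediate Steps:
b(L) = -2 + L (b(L) = L - 2 = -2 + L)
q(sqrt(-2 - 3))*r(-11, U(b(-2), 5)) = (sqrt(-2 - 3))**2*(-11) = (sqrt(-5))**2*(-11) = (I*sqrt(5))**2*(-11) = -5*(-11) = 55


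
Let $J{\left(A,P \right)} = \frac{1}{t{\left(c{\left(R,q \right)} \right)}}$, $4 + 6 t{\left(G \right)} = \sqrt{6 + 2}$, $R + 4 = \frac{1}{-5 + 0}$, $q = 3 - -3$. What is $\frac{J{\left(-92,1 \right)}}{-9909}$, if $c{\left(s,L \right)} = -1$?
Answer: $\frac{1}{3303} + \frac{\sqrt{2}}{6606} \approx 0.00051684$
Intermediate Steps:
$q = 6$ ($q = 3 + 3 = 6$)
$R = - \frac{21}{5}$ ($R = -4 + \frac{1}{-5 + 0} = -4 + \frac{1}{-5} = -4 - \frac{1}{5} = - \frac{21}{5} \approx -4.2$)
$t{\left(G \right)} = - \frac{2}{3} + \frac{\sqrt{2}}{3}$ ($t{\left(G \right)} = - \frac{2}{3} + \frac{\sqrt{6 + 2}}{6} = - \frac{2}{3} + \frac{\sqrt{8}}{6} = - \frac{2}{3} + \frac{2 \sqrt{2}}{6} = - \frac{2}{3} + \frac{\sqrt{2}}{3}$)
$J{\left(A,P \right)} = \frac{1}{- \frac{2}{3} + \frac{\sqrt{2}}{3}}$
$\frac{J{\left(-92,1 \right)}}{-9909} = \frac{-3 - \frac{3 \sqrt{2}}{2}}{-9909} = \left(-3 - \frac{3 \sqrt{2}}{2}\right) \left(- \frac{1}{9909}\right) = \frac{1}{3303} + \frac{\sqrt{2}}{6606}$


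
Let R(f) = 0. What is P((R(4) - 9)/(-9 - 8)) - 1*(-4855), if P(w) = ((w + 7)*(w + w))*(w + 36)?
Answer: 25283399/4913 ≈ 5146.2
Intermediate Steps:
P(w) = 2*w*(7 + w)*(36 + w) (P(w) = ((7 + w)*(2*w))*(36 + w) = (2*w*(7 + w))*(36 + w) = 2*w*(7 + w)*(36 + w))
P((R(4) - 9)/(-9 - 8)) - 1*(-4855) = 2*((0 - 9)/(-9 - 8))*(252 + ((0 - 9)/(-9 - 8))² + 43*((0 - 9)/(-9 - 8))) - 1*(-4855) = 2*(-9/(-17))*(252 + (-9/(-17))² + 43*(-9/(-17))) + 4855 = 2*(-9*(-1/17))*(252 + (-9*(-1/17))² + 43*(-9*(-1/17))) + 4855 = 2*(9/17)*(252 + (9/17)² + 43*(9/17)) + 4855 = 2*(9/17)*(252 + 81/289 + 387/17) + 4855 = 2*(9/17)*(79488/289) + 4855 = 1430784/4913 + 4855 = 25283399/4913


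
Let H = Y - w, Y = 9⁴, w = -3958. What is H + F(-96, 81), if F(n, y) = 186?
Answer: 10705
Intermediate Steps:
Y = 6561
H = 10519 (H = 6561 - 1*(-3958) = 6561 + 3958 = 10519)
H + F(-96, 81) = 10519 + 186 = 10705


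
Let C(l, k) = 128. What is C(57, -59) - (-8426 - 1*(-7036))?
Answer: 1518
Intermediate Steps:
C(57, -59) - (-8426 - 1*(-7036)) = 128 - (-8426 - 1*(-7036)) = 128 - (-8426 + 7036) = 128 - 1*(-1390) = 128 + 1390 = 1518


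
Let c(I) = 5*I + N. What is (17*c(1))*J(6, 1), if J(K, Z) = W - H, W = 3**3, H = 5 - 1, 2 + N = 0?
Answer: 1173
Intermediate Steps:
N = -2 (N = -2 + 0 = -2)
H = 4
c(I) = -2 + 5*I (c(I) = 5*I - 2 = -2 + 5*I)
W = 27
J(K, Z) = 23 (J(K, Z) = 27 - 1*4 = 27 - 4 = 23)
(17*c(1))*J(6, 1) = (17*(-2 + 5*1))*23 = (17*(-2 + 5))*23 = (17*3)*23 = 51*23 = 1173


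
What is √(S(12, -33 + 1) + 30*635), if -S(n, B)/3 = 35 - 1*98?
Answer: 11*√159 ≈ 138.70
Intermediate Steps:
S(n, B) = 189 (S(n, B) = -3*(35 - 1*98) = -3*(35 - 98) = -3*(-63) = 189)
√(S(12, -33 + 1) + 30*635) = √(189 + 30*635) = √(189 + 19050) = √19239 = 11*√159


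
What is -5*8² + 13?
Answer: -307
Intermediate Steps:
-5*8² + 13 = -5*64 + 13 = -320 + 13 = -307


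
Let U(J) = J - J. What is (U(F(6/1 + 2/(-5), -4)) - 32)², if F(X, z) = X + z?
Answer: 1024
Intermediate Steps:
U(J) = 0
(U(F(6/1 + 2/(-5), -4)) - 32)² = (0 - 32)² = (-32)² = 1024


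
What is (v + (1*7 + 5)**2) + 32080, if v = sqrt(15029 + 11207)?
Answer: 32224 + 2*sqrt(6559) ≈ 32386.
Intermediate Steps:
v = 2*sqrt(6559) (v = sqrt(26236) = 2*sqrt(6559) ≈ 161.98)
(v + (1*7 + 5)**2) + 32080 = (2*sqrt(6559) + (1*7 + 5)**2) + 32080 = (2*sqrt(6559) + (7 + 5)**2) + 32080 = (2*sqrt(6559) + 12**2) + 32080 = (2*sqrt(6559) + 144) + 32080 = (144 + 2*sqrt(6559)) + 32080 = 32224 + 2*sqrt(6559)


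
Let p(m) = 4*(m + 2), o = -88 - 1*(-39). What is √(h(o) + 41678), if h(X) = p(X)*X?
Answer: √50890 ≈ 225.59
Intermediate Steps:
o = -49 (o = -88 + 39 = -49)
p(m) = 8 + 4*m (p(m) = 4*(2 + m) = 8 + 4*m)
h(X) = X*(8 + 4*X) (h(X) = (8 + 4*X)*X = X*(8 + 4*X))
√(h(o) + 41678) = √(4*(-49)*(2 - 49) + 41678) = √(4*(-49)*(-47) + 41678) = √(9212 + 41678) = √50890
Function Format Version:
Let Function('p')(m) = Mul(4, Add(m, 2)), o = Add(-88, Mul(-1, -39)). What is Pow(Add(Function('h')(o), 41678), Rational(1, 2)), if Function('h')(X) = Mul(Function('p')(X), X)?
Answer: Pow(50890, Rational(1, 2)) ≈ 225.59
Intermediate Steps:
o = -49 (o = Add(-88, 39) = -49)
Function('p')(m) = Add(8, Mul(4, m)) (Function('p')(m) = Mul(4, Add(2, m)) = Add(8, Mul(4, m)))
Function('h')(X) = Mul(X, Add(8, Mul(4, X))) (Function('h')(X) = Mul(Add(8, Mul(4, X)), X) = Mul(X, Add(8, Mul(4, X))))
Pow(Add(Function('h')(o), 41678), Rational(1, 2)) = Pow(Add(Mul(4, -49, Add(2, -49)), 41678), Rational(1, 2)) = Pow(Add(Mul(4, -49, -47), 41678), Rational(1, 2)) = Pow(Add(9212, 41678), Rational(1, 2)) = Pow(50890, Rational(1, 2))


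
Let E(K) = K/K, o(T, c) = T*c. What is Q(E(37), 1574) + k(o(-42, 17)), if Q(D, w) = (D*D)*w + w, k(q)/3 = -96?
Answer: 2860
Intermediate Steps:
E(K) = 1
k(q) = -288 (k(q) = 3*(-96) = -288)
Q(D, w) = w + w*D² (Q(D, w) = D²*w + w = w*D² + w = w + w*D²)
Q(E(37), 1574) + k(o(-42, 17)) = 1574*(1 + 1²) - 288 = 1574*(1 + 1) - 288 = 1574*2 - 288 = 3148 - 288 = 2860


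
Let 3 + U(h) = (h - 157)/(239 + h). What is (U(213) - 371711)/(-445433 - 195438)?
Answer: 6000524/10345489 ≈ 0.58001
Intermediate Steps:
U(h) = -3 + (-157 + h)/(239 + h) (U(h) = -3 + (h - 157)/(239 + h) = -3 + (-157 + h)/(239 + h))
(U(213) - 371711)/(-445433 - 195438) = (2*(-437 - 1*213)/(239 + 213) - 371711)/(-445433 - 195438) = (2*(-437 - 213)/452 - 371711)/(-640871) = (2*(1/452)*(-650) - 371711)*(-1/640871) = (-325/113 - 371711)*(-1/640871) = -42003668/113*(-1/640871) = 6000524/10345489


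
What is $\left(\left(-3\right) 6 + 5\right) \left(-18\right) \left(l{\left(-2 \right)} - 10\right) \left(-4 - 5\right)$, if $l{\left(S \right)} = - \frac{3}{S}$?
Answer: $17901$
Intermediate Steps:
$\left(\left(-3\right) 6 + 5\right) \left(-18\right) \left(l{\left(-2 \right)} - 10\right) \left(-4 - 5\right) = \left(\left(-3\right) 6 + 5\right) \left(-18\right) \left(- \frac{3}{-2} - 10\right) \left(-4 - 5\right) = \left(-18 + 5\right) \left(-18\right) \left(\left(-3\right) \left(- \frac{1}{2}\right) - 10\right) \left(-9\right) = \left(-13\right) \left(-18\right) \left(\frac{3}{2} - 10\right) \left(-9\right) = 234 \left(\left(- \frac{17}{2}\right) \left(-9\right)\right) = 234 \cdot \frac{153}{2} = 17901$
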